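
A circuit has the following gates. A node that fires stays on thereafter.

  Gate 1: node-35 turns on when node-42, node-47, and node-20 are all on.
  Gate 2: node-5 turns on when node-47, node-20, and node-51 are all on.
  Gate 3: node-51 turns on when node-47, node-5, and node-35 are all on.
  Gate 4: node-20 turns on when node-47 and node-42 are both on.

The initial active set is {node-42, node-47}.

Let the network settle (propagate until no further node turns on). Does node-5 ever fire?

No

node-5 would need node-47, node-20, and node-51 (Gate 2), but node-51 never turns on.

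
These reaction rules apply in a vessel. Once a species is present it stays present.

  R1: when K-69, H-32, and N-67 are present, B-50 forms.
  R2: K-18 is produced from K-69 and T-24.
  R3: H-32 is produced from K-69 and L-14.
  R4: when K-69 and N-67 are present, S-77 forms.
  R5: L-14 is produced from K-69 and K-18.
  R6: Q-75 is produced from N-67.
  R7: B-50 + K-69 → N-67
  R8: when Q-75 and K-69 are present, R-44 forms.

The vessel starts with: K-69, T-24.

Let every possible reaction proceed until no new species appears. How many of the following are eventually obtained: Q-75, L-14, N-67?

1

K-69 and T-24 present → K-18 forms (R2).
K-69 and K-18 present → L-14 forms (R5).
Q-75 would need N-67 (R6), but N-67 never forms.
L-14: reached.
N-67 would need B-50 and K-69 (R7), but B-50 never forms.
Reached: L-14 — 1 of the 3.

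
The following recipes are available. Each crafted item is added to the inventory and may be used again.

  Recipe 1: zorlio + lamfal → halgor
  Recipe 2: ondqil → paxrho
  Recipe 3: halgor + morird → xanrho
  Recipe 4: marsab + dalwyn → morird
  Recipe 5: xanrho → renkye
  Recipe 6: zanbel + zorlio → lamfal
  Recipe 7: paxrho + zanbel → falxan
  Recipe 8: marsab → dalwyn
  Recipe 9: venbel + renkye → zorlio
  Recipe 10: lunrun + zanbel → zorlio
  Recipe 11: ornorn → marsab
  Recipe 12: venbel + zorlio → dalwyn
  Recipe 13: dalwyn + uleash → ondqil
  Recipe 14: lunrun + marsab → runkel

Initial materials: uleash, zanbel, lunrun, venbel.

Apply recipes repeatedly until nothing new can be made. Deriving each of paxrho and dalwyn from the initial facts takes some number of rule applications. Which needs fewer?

dalwyn

dalwyn: Using Recipe 10, lunrun and zanbel make zorlio. venbel + zorlio → dalwyn (Recipe 12). [2 rule applications]
paxrho: lunrun + zanbel → zorlio (Recipe 10). venbel + zorlio → dalwyn (Recipe 12). Using Recipe 13, dalwyn and uleash make ondqil. Using Recipe 2, ondqil makes paxrho. [4 rule applications]
dalwyn needs fewer.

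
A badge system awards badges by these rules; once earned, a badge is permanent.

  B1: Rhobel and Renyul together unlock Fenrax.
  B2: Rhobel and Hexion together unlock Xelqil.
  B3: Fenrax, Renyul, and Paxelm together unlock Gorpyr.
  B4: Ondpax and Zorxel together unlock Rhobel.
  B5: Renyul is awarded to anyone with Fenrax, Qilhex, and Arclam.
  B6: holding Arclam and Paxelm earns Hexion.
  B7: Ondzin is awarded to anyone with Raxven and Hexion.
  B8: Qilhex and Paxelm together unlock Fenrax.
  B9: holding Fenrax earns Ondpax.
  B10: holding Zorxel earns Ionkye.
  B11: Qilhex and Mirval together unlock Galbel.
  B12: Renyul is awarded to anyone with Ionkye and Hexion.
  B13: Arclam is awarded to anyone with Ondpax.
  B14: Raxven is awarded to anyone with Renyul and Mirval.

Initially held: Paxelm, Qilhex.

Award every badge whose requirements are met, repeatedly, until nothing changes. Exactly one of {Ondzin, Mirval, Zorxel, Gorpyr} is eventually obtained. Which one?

With Qilhex and Paxelm, Fenrax is earned (B8).
With Fenrax, Ondpax is earned (B9).
With Ondpax, Arclam is earned (B13).
With Fenrax, Qilhex, and Arclam, Renyul is earned (B5).
With Fenrax, Renyul, and Paxelm, Gorpyr is earned (B3).
No rule produces Mirval, and it is not given. No rule produces Zorxel, and it is not given. Ondzin would need Raxven and Hexion (B7), but Raxven is never earned.

Gorpyr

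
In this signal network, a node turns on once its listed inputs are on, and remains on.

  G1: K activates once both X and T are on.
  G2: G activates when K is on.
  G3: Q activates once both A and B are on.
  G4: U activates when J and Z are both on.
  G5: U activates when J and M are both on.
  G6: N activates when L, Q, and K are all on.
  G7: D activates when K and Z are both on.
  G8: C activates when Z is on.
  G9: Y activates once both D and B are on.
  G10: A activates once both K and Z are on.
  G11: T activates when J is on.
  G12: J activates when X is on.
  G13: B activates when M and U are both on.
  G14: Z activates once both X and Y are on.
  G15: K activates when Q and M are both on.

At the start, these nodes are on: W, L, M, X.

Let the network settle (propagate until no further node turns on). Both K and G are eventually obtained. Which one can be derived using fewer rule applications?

K

K: G12: X on → J on. G11: J on → T on. X and T are on, so K activates (G1). [3 rule applications]
G: G12: X on → J on. J is on, so T activates (G11). G1: X and T on → K on. K is on, so G activates (G2). [4 rule applications]
K needs fewer.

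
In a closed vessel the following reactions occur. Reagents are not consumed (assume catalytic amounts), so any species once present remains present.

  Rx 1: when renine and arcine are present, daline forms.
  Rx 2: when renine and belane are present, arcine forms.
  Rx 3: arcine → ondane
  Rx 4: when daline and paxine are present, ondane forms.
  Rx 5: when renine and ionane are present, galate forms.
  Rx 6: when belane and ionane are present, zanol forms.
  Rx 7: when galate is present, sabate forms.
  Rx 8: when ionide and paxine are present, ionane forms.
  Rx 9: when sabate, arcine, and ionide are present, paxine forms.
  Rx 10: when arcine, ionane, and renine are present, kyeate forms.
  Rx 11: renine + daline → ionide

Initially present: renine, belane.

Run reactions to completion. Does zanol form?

No

zanol would need belane and ionane (Rx 6), but ionane never forms.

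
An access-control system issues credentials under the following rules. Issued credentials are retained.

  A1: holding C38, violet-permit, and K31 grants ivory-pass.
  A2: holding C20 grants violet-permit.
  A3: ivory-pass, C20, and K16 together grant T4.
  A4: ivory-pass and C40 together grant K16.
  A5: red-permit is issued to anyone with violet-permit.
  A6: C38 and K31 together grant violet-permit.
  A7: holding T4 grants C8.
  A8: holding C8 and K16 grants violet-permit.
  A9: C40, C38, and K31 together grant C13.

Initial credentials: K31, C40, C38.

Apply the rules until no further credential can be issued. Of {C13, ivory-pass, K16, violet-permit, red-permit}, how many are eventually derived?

5

Holding C38 and K31 grants violet-permit (A6).
Holding C40, C38, and K31 grants C13 (A9).
Holding violet-permit grants red-permit (A5).
Holding C38, violet-permit, and K31 grants ivory-pass (A1).
Holding ivory-pass and C40 grants K16 (A4).
C13: reached.
ivory-pass: reached.
K16: reached.
violet-permit: reached.
red-permit: reached.
All 5 are reached.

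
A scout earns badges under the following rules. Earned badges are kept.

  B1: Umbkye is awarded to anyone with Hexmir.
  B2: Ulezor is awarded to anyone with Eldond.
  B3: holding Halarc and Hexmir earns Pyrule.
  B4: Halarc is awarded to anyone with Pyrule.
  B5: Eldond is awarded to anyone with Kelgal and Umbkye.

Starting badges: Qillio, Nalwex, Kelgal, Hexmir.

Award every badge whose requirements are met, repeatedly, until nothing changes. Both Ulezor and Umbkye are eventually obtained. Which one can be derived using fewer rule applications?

Umbkye

Umbkye: With Hexmir, Umbkye is earned (B1). [1 rule application]
Ulezor: With Hexmir, Umbkye is earned (B1). With Kelgal and Umbkye, Eldond is earned (B5). With Eldond, Ulezor is earned (B2). [3 rule applications]
Umbkye needs fewer.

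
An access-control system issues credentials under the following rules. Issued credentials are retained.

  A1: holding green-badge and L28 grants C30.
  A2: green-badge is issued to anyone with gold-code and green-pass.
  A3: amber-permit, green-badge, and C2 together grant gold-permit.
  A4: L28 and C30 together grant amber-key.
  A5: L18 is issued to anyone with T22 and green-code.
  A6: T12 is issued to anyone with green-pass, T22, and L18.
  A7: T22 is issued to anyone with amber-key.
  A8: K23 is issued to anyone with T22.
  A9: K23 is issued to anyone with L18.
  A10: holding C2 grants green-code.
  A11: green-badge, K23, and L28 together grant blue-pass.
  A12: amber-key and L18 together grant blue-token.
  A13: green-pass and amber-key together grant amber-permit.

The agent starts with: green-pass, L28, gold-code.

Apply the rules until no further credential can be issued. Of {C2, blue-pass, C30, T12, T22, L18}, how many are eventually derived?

3

Holding gold-code and green-pass grants green-badge (A2).
Holding green-badge and L28 grants C30 (A1).
Holding L28 and C30 grants amber-key (A4).
Holding amber-key grants T22 (A7).
Holding T22 grants K23 (A8).
Holding green-badge, K23, and L28 grants blue-pass (A11).
No rule produces C2, and it is not given.
blue-pass: reached.
C30: reached.
T12 would need green-pass, T22, and L18 (A6), but L18 is never granted.
T22: reached.
L18 would need T22 and green-code (A5), but green-code is never granted.
Reached: blue-pass, C30, and T22 — 3 of the 6.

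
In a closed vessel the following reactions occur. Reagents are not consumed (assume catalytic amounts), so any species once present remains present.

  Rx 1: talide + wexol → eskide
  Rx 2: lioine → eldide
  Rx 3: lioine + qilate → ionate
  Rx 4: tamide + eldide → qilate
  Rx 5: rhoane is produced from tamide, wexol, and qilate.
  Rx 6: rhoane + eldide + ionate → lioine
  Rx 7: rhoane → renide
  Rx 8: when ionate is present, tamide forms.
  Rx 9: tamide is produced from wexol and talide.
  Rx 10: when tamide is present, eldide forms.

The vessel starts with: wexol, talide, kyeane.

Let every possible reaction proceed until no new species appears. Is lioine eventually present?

lioine would need rhoane, eldide, and ionate (Rx 6), but ionate never forms.

No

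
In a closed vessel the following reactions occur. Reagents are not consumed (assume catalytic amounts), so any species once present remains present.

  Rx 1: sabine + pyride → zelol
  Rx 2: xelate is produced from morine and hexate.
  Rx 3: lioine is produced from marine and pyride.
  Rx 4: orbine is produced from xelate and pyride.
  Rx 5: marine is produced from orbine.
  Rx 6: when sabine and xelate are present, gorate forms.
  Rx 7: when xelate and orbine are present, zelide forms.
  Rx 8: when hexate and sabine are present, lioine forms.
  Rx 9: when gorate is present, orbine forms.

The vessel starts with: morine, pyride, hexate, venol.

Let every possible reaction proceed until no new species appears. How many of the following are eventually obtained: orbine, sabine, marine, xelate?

morine and hexate present → xelate forms (Rx 2).
xelate and pyride present → orbine forms (Rx 4).
orbine present → marine forms (Rx 5).
orbine: reached.
No rule produces sabine, and it is not given.
marine: reached.
xelate: reached.
Reached: orbine, marine, and xelate — 3 of the 4.

3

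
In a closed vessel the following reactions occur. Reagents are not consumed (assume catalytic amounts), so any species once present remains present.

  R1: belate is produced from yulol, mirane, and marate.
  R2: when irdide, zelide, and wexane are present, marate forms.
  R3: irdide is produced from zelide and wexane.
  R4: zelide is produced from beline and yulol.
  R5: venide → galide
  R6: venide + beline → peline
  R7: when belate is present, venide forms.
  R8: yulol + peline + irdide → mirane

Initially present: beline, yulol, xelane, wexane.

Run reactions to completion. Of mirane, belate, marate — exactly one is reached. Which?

marate

beline and yulol present → zelide forms (R4).
zelide and wexane present → irdide forms (R3).
irdide, zelide, and wexane present → marate forms (R2).
mirane would need yulol, peline, and irdide (R8), but peline never forms. belate would need yulol, mirane, and marate (R1), but mirane never forms.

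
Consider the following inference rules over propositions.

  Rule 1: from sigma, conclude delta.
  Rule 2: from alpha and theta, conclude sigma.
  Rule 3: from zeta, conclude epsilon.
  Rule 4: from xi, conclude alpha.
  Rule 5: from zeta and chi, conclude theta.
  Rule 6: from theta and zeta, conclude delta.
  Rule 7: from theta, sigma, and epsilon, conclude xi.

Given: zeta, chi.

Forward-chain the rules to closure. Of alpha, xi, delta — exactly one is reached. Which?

delta

zeta and chi hold, so theta follows (Rule 5).
From theta and zeta, Rule 6 gives delta.
alpha would need xi (Rule 4), but xi is never established. xi would need theta, sigma, and epsilon (Rule 7), but sigma is never established.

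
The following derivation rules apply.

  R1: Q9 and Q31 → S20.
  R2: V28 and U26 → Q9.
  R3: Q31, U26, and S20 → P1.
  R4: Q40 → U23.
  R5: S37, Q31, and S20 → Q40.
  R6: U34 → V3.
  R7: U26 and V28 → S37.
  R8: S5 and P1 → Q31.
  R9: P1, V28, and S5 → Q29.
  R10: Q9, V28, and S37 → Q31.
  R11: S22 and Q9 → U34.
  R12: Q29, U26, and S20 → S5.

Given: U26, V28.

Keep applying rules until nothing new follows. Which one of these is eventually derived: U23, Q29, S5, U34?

From U26 and V28, R7 gives S37.
From V28 and U26, R2 gives Q9.
Q9, V28, and S37 hold, so Q31 follows (R10).
Q9 and Q31 hold, so S20 follows (R1).
From S37, Q31, and S20, R5 gives Q40.
From Q40, R4 gives U23.
S5 would need Q29, U26, and S20 (R12), but Q29 is never established. U34 would need S22 and Q9 (R11), but S22 is never established. Q29 would need P1, V28, and S5 (R9), but S5 is never established.

U23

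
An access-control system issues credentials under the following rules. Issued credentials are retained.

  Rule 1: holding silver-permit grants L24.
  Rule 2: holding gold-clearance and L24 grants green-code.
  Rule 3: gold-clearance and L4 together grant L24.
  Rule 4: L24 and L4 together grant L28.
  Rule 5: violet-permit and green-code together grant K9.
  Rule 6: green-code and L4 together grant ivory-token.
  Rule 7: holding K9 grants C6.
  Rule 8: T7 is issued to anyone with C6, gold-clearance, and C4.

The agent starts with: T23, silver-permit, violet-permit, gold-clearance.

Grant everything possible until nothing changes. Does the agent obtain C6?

Holding silver-permit grants L24 (Rule 1).
Holding gold-clearance and L24 grants green-code (Rule 2).
Holding violet-permit and green-code grants K9 (Rule 5).
Holding K9 grants C6 (Rule 7).

Yes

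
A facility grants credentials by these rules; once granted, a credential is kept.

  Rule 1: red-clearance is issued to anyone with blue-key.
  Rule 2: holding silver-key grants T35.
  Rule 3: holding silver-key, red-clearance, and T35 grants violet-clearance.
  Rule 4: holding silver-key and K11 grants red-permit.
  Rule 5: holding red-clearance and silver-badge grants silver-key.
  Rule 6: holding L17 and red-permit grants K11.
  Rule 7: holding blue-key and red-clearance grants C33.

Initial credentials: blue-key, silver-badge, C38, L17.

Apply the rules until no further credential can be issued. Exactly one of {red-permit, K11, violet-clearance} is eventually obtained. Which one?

Holding blue-key grants red-clearance (Rule 1).
Holding red-clearance and silver-badge grants silver-key (Rule 5).
Holding silver-key grants T35 (Rule 2).
Holding silver-key, red-clearance, and T35 grants violet-clearance (Rule 3).
red-permit would need silver-key and K11 (Rule 4), but K11 is never granted. K11 would need L17 and red-permit (Rule 6), but red-permit is never granted.

violet-clearance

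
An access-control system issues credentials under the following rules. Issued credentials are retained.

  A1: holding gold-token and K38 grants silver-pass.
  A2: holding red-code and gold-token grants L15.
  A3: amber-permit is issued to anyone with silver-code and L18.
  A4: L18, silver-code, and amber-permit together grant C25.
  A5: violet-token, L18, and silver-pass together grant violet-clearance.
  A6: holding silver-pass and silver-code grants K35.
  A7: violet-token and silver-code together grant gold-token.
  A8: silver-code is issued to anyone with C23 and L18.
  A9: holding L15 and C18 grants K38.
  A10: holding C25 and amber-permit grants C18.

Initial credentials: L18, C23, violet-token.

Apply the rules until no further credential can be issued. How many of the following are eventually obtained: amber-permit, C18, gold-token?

Holding C23 and L18 grants silver-code (A8).
Holding violet-token and silver-code grants gold-token (A7).
Holding silver-code and L18 grants amber-permit (A3).
Holding L18, silver-code, and amber-permit grants C25 (A4).
Holding C25 and amber-permit grants C18 (A10).
amber-permit: reached.
C18: reached.
gold-token: reached.
All 3 are reached.

3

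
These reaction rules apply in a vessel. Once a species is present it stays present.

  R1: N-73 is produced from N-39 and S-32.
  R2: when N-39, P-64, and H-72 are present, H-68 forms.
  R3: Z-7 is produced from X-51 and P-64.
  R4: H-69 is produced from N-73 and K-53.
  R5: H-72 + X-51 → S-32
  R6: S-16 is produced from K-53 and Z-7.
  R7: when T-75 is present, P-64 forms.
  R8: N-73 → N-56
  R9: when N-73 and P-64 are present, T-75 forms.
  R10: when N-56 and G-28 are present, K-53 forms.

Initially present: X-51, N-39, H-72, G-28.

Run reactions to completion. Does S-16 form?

No

S-16 would need K-53 and Z-7 (R6), but Z-7 never forms.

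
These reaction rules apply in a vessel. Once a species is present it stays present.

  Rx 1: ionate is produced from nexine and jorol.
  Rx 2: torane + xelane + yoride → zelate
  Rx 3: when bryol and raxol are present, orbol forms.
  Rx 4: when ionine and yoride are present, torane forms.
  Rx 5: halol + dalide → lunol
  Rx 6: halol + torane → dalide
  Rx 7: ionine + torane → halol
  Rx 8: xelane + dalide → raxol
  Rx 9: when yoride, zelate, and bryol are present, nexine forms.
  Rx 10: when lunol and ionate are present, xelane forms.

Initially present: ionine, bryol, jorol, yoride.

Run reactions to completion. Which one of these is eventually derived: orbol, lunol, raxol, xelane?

lunol

ionine and yoride present → torane forms (Rx 4).
ionine and torane present → halol forms (Rx 7).
halol and torane present → dalide forms (Rx 6).
halol and dalide present → lunol forms (Rx 5).
xelane would need lunol and ionate (Rx 10), but ionate never forms. raxol would need xelane and dalide (Rx 8), but xelane never forms. orbol would need bryol and raxol (Rx 3), but raxol never forms.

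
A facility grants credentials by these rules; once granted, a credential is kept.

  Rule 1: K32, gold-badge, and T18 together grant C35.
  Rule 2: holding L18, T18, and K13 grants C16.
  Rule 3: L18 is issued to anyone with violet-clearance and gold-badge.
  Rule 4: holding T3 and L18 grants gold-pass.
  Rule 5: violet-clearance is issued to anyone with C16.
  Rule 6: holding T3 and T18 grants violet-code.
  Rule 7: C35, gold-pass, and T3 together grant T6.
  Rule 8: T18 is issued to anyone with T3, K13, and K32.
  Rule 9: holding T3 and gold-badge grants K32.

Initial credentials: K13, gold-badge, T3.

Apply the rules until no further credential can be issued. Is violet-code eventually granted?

Holding T3 and gold-badge grants K32 (Rule 9).
Holding T3, K13, and K32 grants T18 (Rule 8).
Holding T3 and T18 grants violet-code (Rule 6).

Yes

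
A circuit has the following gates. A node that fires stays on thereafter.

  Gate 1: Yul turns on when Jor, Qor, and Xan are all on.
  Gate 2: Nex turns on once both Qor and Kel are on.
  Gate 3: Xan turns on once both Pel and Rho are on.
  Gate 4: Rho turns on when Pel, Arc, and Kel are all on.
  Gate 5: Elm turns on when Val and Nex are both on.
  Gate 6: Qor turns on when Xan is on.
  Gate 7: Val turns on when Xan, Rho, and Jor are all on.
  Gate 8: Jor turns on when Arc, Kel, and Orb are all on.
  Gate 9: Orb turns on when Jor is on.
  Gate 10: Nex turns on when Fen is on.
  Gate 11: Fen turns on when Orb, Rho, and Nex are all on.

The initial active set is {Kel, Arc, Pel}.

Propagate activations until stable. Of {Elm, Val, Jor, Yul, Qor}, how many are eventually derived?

Pel, Arc, and Kel are on, so Rho turns on (Gate 4).
Pel and Rho are on, so Xan turns on (Gate 3).
Gate 6: Xan on → Qor on.
Elm would need Val and Nex (Gate 5), but Val never turns on.
Val would need Xan, Rho, and Jor (Gate 7), but Jor never turns on.
Jor would need Arc, Kel, and Orb (Gate 8), but Orb never turns on.
Yul would need Jor, Qor, and Xan (Gate 1), but Jor never turns on.
Qor: reached.
Reached: Qor — 1 of the 5.

1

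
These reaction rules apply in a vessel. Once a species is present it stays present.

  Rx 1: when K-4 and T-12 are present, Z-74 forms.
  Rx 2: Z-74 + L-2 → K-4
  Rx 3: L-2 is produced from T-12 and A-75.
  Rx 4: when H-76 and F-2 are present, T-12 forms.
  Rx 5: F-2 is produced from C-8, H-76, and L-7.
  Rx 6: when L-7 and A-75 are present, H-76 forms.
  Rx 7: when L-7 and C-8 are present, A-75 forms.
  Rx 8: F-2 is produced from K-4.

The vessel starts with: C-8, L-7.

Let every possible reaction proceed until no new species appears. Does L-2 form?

L-7 and C-8 present → A-75 forms (Rx 7).
L-7 and A-75 present → H-76 forms (Rx 6).
C-8, H-76, and L-7 present → F-2 forms (Rx 5).
H-76 and F-2 present → T-12 forms (Rx 4).
T-12 and A-75 present → L-2 forms (Rx 3).

Yes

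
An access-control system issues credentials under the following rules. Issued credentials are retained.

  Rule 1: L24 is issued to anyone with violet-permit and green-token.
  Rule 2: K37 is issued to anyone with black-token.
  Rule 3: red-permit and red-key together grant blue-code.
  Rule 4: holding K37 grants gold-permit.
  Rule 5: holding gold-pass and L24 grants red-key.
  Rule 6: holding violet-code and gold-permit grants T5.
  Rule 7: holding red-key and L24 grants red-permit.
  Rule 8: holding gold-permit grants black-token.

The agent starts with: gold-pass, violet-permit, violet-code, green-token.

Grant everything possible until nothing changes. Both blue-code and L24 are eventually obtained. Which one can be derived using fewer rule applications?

L24: Holding violet-permit and green-token grants L24 (Rule 1). [1 rule application]
blue-code: Holding violet-permit and green-token grants L24 (Rule 1). Holding gold-pass and L24 grants red-key (Rule 5). Holding red-key and L24 grants red-permit (Rule 7). Holding red-permit and red-key grants blue-code (Rule 3). [4 rule applications]
L24 needs fewer.

L24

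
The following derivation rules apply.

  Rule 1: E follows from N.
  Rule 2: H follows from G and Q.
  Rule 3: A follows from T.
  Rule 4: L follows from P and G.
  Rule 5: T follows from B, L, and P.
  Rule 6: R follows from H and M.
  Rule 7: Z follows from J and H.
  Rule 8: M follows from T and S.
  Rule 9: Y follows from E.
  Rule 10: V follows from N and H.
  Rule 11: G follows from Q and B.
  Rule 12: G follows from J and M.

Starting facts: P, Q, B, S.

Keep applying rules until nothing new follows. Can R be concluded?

Yes

Q and B hold, so G follows (Rule 11).
P and G hold, so L follows (Rule 4).
From G and Q, Rule 2 gives H.
From B, L, and P, Rule 5 gives T.
From T and S, Rule 8 gives M.
From H and M, Rule 6 gives R.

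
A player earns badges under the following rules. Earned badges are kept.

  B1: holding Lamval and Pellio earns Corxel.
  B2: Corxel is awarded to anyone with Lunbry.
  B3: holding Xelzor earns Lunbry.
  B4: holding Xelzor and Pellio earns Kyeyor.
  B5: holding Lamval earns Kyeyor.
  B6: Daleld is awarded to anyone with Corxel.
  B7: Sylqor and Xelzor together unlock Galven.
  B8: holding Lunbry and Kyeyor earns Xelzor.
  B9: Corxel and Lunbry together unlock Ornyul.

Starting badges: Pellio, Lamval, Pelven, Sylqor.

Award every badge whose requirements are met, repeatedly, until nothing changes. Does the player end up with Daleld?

Yes

With Lamval and Pellio, Corxel is earned (B1).
With Corxel, Daleld is earned (B6).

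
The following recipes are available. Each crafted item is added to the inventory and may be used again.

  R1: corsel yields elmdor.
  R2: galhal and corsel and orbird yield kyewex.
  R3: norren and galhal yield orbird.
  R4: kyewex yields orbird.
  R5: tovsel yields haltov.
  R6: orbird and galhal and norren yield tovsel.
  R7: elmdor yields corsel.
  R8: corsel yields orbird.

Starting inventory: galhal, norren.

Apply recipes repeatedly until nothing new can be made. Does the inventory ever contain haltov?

norren and galhal → orbird (R3).
Using R6, orbird, galhal, and norren make tovsel.
tovsel → haltov (R5).

Yes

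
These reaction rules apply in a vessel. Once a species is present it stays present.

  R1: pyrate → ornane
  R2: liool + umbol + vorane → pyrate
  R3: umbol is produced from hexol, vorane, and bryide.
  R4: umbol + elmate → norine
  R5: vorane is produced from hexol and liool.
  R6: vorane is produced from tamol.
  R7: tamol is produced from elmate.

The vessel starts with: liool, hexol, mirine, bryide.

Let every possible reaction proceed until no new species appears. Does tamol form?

tamol would need elmate (R7), but elmate never forms.

No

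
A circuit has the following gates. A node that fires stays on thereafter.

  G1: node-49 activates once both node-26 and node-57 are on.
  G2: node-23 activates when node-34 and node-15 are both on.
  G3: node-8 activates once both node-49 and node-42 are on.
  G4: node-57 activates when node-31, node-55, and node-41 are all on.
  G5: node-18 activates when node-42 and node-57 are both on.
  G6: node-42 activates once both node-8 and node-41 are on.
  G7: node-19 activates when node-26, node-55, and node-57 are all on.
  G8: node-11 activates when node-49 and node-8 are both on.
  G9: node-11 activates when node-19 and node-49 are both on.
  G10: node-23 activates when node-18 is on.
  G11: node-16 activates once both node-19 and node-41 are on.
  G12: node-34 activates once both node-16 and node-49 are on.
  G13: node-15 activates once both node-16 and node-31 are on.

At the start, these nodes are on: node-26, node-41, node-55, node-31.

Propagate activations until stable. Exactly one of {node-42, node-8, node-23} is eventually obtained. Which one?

node-23

G4: node-31, node-55, and node-41 on → node-57 on.
G7: node-26, node-55, and node-57 on → node-19 on.
node-26 and node-57 are on, so node-49 activates (G1).
node-19 and node-41 are on, so node-16 activates (G11).
node-16 and node-31 are on, so node-15 activates (G13).
G12: node-16 and node-49 on → node-34 on.
G2: node-34 and node-15 on → node-23 on.
node-8 would need node-49 and node-42 (G3), but node-42 never turns on. node-42 would need node-8 and node-41 (G6), but node-8 never turns on.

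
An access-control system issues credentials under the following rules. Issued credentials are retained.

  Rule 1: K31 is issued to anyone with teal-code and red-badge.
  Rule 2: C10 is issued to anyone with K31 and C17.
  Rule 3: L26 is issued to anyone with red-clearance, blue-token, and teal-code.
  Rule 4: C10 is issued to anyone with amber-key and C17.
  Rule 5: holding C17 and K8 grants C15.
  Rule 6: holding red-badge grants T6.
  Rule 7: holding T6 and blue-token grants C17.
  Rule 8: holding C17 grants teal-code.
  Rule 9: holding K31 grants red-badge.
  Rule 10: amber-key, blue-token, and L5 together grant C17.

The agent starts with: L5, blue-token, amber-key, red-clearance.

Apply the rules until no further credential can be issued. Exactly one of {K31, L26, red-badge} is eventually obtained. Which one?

Holding amber-key, blue-token, and L5 grants C17 (Rule 10).
Holding C17 grants teal-code (Rule 8).
Holding red-clearance, blue-token, and teal-code grants L26 (Rule 3).
K31 would need teal-code and red-badge (Rule 1), but red-badge is never granted. red-badge would need K31 (Rule 9), but K31 is never granted.

L26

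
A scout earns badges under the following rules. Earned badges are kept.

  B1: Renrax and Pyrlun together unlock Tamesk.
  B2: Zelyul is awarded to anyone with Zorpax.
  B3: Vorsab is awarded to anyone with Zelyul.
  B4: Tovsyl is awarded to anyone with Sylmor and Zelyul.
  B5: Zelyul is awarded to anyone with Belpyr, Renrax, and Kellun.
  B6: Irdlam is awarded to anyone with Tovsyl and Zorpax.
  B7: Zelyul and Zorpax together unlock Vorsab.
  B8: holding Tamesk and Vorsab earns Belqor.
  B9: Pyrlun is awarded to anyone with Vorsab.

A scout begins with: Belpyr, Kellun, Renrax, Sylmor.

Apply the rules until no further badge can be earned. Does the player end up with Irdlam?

No

Irdlam would need Tovsyl and Zorpax (B6), but Zorpax is never earned.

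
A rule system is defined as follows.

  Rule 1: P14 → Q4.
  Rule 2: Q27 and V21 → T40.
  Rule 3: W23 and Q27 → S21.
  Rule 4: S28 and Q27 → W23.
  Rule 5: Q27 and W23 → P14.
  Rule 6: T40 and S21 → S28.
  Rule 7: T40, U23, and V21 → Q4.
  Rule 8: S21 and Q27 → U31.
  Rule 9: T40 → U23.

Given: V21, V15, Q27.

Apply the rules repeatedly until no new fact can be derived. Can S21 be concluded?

S21 would need W23 and Q27 (Rule 3), but W23 is never established.

No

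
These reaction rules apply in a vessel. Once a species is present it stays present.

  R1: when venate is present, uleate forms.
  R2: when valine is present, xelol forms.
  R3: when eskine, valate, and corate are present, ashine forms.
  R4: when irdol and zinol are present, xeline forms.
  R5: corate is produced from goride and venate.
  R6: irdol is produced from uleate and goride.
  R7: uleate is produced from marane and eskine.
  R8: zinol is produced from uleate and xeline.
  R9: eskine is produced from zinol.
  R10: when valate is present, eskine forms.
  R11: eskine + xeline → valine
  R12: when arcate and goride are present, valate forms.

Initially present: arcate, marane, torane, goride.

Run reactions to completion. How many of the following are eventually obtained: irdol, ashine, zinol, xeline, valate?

2

arcate and goride present → valate forms (R12).
valate present → eskine forms (R10).
marane and eskine present → uleate forms (R7).
uleate and goride present → irdol forms (R6).
irdol: reached.
ashine would need eskine, valate, and corate (R3), but corate never forms.
zinol would need uleate and xeline (R8), but xeline never forms.
xeline would need irdol and zinol (R4), but zinol never forms.
valate: reached.
Reached: irdol and valate — 2 of the 5.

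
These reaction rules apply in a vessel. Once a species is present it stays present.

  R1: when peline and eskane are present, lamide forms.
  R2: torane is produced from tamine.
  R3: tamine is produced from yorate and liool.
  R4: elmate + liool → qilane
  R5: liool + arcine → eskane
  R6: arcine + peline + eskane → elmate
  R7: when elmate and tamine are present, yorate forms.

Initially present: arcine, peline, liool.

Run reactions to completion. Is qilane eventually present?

liool and arcine present → eskane forms (R5).
arcine, peline, and eskane present → elmate forms (R6).
elmate and liool present → qilane forms (R4).

Yes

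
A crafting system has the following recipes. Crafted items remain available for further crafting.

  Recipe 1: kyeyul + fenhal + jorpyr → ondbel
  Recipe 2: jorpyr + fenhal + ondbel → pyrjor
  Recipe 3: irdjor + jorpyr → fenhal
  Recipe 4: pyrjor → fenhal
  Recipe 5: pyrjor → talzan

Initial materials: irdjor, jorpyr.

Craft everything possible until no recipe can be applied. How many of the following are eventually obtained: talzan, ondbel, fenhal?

1

irdjor + jorpyr → fenhal (Recipe 3).
talzan would need pyrjor (Recipe 5), but pyrjor is never obtained.
ondbel would need kyeyul, fenhal, and jorpyr (Recipe 1), but kyeyul is never obtained.
fenhal: reached.
Reached: fenhal — 1 of the 3.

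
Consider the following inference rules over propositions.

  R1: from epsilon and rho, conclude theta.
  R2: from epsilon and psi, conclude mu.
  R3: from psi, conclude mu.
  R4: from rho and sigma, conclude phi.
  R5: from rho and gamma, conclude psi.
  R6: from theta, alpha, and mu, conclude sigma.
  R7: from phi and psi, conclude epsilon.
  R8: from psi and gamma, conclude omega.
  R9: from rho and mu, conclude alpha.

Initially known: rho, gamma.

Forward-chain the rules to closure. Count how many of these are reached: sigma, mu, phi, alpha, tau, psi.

From rho and gamma, R5 gives psi.
psi holds, so mu follows (R3).
From rho and mu, R9 gives alpha.
sigma would need theta, alpha, and mu (R6), but theta is never established.
mu: reached.
phi would need rho and sigma (R4), but sigma is never established.
alpha: reached.
No rule produces tau, and it is not given.
psi: reached.
Reached: mu, alpha, and psi — 3 of the 6.

3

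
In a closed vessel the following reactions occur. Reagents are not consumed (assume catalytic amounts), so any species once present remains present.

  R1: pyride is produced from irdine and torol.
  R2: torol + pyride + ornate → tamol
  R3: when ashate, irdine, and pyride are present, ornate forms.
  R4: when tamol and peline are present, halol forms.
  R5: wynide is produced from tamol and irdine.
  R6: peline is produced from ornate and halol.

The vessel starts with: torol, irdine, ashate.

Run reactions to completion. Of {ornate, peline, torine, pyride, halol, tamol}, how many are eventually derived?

irdine and torol present → pyride forms (R1).
ashate, irdine, and pyride present → ornate forms (R3).
torol, pyride, and ornate present → tamol forms (R2).
ornate: reached.
peline would need ornate and halol (R6), but halol never forms.
No rule produces torine, and it is not given.
pyride: reached.
halol would need tamol and peline (R4), but peline never forms.
tamol: reached.
Reached: ornate, pyride, and tamol — 3 of the 6.

3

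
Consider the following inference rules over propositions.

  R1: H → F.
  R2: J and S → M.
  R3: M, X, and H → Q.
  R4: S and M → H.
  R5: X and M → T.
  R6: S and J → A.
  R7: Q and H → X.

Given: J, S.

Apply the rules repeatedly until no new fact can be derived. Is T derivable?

T would need X and M (R5), but X is never established.

No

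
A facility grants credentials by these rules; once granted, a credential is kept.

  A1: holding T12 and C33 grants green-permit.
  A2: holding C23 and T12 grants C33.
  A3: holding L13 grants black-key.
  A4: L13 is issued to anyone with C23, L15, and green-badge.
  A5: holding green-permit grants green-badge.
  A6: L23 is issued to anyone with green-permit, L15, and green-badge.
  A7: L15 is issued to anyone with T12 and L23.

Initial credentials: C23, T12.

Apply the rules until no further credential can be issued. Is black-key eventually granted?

No

black-key would need L13 (A3), but L13 is never granted.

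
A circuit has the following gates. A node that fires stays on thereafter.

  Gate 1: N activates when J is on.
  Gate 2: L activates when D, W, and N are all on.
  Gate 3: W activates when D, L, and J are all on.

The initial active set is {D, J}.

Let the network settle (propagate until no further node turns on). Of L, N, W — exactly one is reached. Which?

N

Gate 1: J on → N on.
L would need D, W, and N (Gate 2), but W never turns on. W would need D, L, and J (Gate 3), but L never turns on.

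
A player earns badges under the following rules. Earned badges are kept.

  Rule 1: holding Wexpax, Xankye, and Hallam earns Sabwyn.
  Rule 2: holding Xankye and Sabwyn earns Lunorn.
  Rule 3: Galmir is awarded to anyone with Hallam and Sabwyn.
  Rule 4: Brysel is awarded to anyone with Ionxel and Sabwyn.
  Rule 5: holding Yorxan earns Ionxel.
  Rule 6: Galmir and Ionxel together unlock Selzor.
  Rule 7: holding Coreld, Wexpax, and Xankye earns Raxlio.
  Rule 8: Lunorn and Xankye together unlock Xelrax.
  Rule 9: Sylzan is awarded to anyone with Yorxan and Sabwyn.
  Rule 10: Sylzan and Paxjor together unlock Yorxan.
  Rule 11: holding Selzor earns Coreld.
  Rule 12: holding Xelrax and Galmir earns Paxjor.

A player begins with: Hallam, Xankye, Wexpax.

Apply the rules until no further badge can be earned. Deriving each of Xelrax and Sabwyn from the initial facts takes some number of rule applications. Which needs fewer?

Sabwyn: With Wexpax, Xankye, and Hallam, Sabwyn is earned (Rule 1). [1 rule application]
Xelrax: With Wexpax, Xankye, and Hallam, Sabwyn is earned (Rule 1). With Xankye and Sabwyn, Lunorn is earned (Rule 2). With Lunorn and Xankye, Xelrax is earned (Rule 8). [3 rule applications]
Sabwyn needs fewer.

Sabwyn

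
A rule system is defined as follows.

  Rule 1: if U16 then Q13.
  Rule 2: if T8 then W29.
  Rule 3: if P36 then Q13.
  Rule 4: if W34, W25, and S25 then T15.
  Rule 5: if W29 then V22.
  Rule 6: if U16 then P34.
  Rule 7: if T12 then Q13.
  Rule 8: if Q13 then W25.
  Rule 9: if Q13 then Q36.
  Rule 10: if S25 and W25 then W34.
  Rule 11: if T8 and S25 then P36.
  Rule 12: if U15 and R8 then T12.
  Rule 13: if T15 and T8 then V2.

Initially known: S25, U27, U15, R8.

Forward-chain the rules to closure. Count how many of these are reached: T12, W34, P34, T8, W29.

U15 and R8 hold, so T12 follows (Rule 12).
T12 holds, so Q13 follows (Rule 7).
Q13 holds, so W25 follows (Rule 8).
From S25 and W25, Rule 10 gives W34.
T12: reached.
W34: reached.
P34 would need U16 (Rule 6), but U16 is never established.
No rule produces T8, and it is not given.
W29 would need T8 (Rule 2), but T8 is never established.
Reached: T12 and W34 — 2 of the 5.

2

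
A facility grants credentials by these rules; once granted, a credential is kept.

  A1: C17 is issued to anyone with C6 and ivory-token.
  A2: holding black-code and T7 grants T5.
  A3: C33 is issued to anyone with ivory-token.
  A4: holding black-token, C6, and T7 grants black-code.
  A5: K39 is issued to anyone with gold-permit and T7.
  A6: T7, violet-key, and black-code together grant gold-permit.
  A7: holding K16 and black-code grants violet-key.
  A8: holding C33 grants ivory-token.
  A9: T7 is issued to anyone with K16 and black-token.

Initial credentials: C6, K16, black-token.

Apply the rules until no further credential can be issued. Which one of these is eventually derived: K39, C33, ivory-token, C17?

K39

Holding K16 and black-token grants T7 (A9).
Holding black-token, C6, and T7 grants black-code (A4).
Holding K16 and black-code grants violet-key (A7).
Holding T7, violet-key, and black-code grants gold-permit (A6).
Holding gold-permit and T7 grants K39 (A5).
C33 would need ivory-token (A3), but ivory-token is never granted. ivory-token would need C33 (A8), but C33 is never granted. C17 would need C6 and ivory-token (A1), but ivory-token is never granted.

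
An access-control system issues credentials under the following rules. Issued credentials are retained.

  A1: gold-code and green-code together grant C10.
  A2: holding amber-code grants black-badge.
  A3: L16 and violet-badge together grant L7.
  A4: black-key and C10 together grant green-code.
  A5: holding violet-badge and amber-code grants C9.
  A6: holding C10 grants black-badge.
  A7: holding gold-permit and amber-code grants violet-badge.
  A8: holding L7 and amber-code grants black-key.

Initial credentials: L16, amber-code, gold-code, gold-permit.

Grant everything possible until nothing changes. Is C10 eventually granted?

C10 would need gold-code and green-code (A1), but green-code is never granted.

No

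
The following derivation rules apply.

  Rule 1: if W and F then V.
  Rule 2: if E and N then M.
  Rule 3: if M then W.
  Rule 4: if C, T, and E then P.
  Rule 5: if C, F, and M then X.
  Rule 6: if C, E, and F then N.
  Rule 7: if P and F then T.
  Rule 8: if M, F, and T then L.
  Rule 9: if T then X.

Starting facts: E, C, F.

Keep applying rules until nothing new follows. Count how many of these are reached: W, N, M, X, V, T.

5

C, E, and F hold, so N follows (Rule 6).
From E and N, Rule 2 gives M.
M holds, so W follows (Rule 3).
From C, F, and M, Rule 5 gives X.
W and F hold, so V follows (Rule 1).
W: reached.
N: reached.
M: reached.
X: reached.
V: reached.
T would need P and F (Rule 7), but P is never established.
Reached: W, N, M, X, and V — 5 of the 6.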